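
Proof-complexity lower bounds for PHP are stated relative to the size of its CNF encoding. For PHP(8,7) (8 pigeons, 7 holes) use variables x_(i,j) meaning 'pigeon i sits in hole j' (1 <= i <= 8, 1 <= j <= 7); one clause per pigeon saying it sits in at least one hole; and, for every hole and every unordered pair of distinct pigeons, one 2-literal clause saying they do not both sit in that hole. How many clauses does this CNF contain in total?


PHP(8,7): 8 pigeons, 7 holes, 8*7 = 56 variables.
- pigeon clauses: one per pigeon -> 8 clauses
- hole clauses: 7 holes * C(8,2) = 7 * 28 -> 196 clauses
Total clauses = 8 + 196 = 204

204


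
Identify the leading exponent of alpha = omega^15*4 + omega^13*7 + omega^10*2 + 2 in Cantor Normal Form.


CNF: omega^15*4 + omega^13*7 + omega^10*2 + 2
The leading term is omega^15*4, which has exponent 15.

15


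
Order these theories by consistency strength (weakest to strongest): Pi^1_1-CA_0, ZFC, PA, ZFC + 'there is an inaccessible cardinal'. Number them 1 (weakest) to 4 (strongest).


Ordering by consistency strength:
1. PA
2. Pi^1_1-CA_0
3. ZFC
4. ZFC + 'there is an inaccessible cardinal'


Pi^1_1-CA_0=2, ZFC=3, PA=1, ZFC + 'there is an inaccessible cardinal'=4


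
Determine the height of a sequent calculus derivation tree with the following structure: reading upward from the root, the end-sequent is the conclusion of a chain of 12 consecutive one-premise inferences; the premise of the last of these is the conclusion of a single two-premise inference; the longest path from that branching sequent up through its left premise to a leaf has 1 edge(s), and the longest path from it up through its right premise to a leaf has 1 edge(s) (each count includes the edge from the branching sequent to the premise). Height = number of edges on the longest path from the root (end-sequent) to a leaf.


Longest path through the left premise: 1 edges (measured from the branching sequent)
Longest path through the right premise: 1 edges
Height of the subtree rooted at the branching sequent: max(1, 1) = 1
The branching sequent sits 12 edges above the root (the chain of one-premise inferences), so height = 1 + 12 = 13

13


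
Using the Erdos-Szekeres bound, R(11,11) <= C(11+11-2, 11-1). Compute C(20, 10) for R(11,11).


R(11,11) <= C(11+11-2, 11-1) = C(20, 10)
C(20, 10) = 20! / (10! * 10!)
= 184756

184756


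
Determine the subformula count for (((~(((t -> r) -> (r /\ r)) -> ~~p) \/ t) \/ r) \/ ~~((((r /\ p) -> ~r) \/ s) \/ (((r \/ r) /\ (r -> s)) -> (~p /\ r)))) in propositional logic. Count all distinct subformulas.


Formula: (((~(((t -> r) -> (r /\ r)) -> ~~p) \/ t) \/ r) \/ ~~((((r /\ p) -> ~r) \/ s) \/ (((r \/ r) /\ (r -> s)) -> (~p /\ r))))
Subformulas found:
  1. r
  2. s
  3. t
  4. p
  5. ~p
  6. ~r
  7. ~~p
  8. (r /\ r)
  9. (r /\ p)
  10. (r \/ r)
  11. (r -> s)
  12. (t -> r)
  13. (~p /\ r)
  14. ((r /\ p) -> ~r)
  15. ((t -> r) -> (r /\ r))
  16. ((r \/ r) /\ (r -> s))
  17. (((r /\ p) -> ~r) \/ s)
  18. (((t -> r) -> (r /\ r)) -> ~~p)
  19. ~(((t -> r) -> (r /\ r)) -> ~~p)
  20. (((r \/ r) /\ (r -> s)) -> (~p /\ r))
  21. (~(((t -> r) -> (r /\ r)) -> ~~p) \/ t)
  22. ((~(((t -> r) -> (r /\ r)) -> ~~p) \/ t) \/ r)
  23. ((((r /\ p) -> ~r) \/ s) \/ (((r \/ r) /\ (r -> s)) -> (~p /\ r)))
  24. ~((((r /\ p) -> ~r) \/ s) \/ (((r \/ r) /\ (r -> s)) -> (~p /\ r)))
  25. ~~((((r /\ p) -> ~r) \/ s) \/ (((r \/ r) /\ (r -> s)) -> (~p /\ r)))
  26. (((~(((t -> r) -> (r /\ r)) -> ~~p) \/ t) \/ r) \/ ~~((((r /\ p) -> ~r) \/ s) \/ (((r \/ r) /\ (r -> s)) -> (~p /\ r))))
Total distinct subformulas = 26

26


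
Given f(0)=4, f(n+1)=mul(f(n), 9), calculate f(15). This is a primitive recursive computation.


f(0) = 4
f(1) = mul(f(0), 9) = mul(4, 9) = 36
f(2) = mul(f(1), 9) = mul(36, 9) = 324
f(3) = mul(f(2), 9) = mul(324, 9) = 2916
f(4) = mul(f(3), 9) = mul(2916, 9) = 26244
f(5) = mul(f(4), 9) = mul(26244, 9) = 236196
f(6) = mul(f(5), 9) = mul(236196, 9) = 2125764
f(7) = mul(f(6), 9) = mul(2125764, 9) = 19131876
f(8) = mul(f(7), 9) = mul(19131876, 9) = 172186884
f(9) = mul(f(8), 9) = mul(172186884, 9) = 1549681956
f(10) = mul(f(9), 9) = mul(1549681956, 9) = 13947137604
f(11) = mul(f(10), 9) = mul(13947137604, 9) = 125524238436
f(12) = mul(f(11), 9) = mul(125524238436, 9) = 1129718145924
f(13) = mul(f(12), 9) = mul(1129718145924, 9) = 10167463313316
f(14) = mul(f(13), 9) = mul(10167463313316, 9) = 91507169819844
f(15) = mul(f(14), 9) = mul(91507169819844, 9) = 823564528378596


823564528378596


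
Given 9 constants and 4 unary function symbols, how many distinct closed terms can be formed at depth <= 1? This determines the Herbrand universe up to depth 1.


Herbrand terms by depth:
Depth 0: 9 constants
Depth 1: 36 new terms (running total: 45)
Total distinct ground terms = 45

45


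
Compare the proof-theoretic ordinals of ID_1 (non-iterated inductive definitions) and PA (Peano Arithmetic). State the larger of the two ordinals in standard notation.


Proof-theoretic ordinal of ID_1 (non-iterated inductive definitions): psi_0(epsilon_{Omega+1})
Proof-theoretic ordinal of PA (Peano Arithmetic): epsilon_0
Comparing: epsilon_0 < psi_0(epsilon_{Omega+1}).
The larger ordinal is psi_0(epsilon_{Omega+1}) (from ID_1 (non-iterated inductive definitions)).

psi_0(epsilon_{Omega+1})


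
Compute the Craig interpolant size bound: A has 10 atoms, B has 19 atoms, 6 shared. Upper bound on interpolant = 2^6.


Shared atoms = 6
Craig interpolant size bound = 2^6
= 64

64


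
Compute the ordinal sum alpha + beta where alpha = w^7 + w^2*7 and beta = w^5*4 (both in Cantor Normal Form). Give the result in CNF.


Ordinal addition (w^7 + w^2*7) + w^5*4:
alpha's leading term has exponent 7 > beta's exponent 5, so it survives.
alpha's tail term has exponent 2 < beta's exponent 5, so it is absorbed by beta.
In ordinal addition, any term followed by a strictly larger-exponent term is absorbed.
Result = w^7 + w^5*4

w^7 + w^5*4


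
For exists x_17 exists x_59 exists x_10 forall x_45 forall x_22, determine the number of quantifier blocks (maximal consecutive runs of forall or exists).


Alternations = 1.
Blocks = alternations + 1 = 2

2


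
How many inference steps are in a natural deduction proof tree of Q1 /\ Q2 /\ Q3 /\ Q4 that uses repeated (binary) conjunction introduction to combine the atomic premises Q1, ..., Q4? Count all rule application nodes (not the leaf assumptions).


The target conjunction has 4 conjuncts, i.e. 3 binary /\ connectives.
Each conjunction-intro joins two pieces, so 4 atoms require 4-1 = 3 applications.
Total inference nodes = 3

3


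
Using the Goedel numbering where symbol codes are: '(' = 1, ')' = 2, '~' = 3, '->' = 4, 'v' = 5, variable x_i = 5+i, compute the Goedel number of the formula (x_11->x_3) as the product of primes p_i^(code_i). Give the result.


Formula: (x_11->x_3)
Symbol codes: [1, 16, 4, 8, 2]
Primes: [2, 3, 5, 7, 11]
p_1^1 = 2^1 = 2
p_2^16 = 3^16 = 43046721
p_3^4 = 5^4 = 625
p_4^8 = 7^8 = 5764801
p_5^2 = 11^2 = 121
Product = 37533561765462551250

37533561765462551250


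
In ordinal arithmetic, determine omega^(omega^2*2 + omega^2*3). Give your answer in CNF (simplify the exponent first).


omega^(omega^2*2 + omega^2*3):
Both terms of the exponent have the same exponent 2, so they merge: omega^2*2 + omega^2*3 = omega^2*(2+3) = omega^2*5.
omega raised to a CNF ordinal is a single CNF term: Result = omega^(omega^2*5)

omega^(omega^2*5)


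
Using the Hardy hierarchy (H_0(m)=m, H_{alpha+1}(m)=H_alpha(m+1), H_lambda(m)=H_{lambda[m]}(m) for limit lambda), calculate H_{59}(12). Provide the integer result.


H_59(12):
For finite ordinals k, H_k(n) = n + k (each successor step adds 1).
H_59(12) = 12 + 59 = 71

71


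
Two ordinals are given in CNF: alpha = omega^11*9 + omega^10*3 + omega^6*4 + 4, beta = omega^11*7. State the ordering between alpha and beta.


Compare term by term from highest exponent:
alpha = omega^11*9 + omega^10*3 + omega^6*4 + 4
beta = omega^11*7
Term 1: alpha has omega^11*9, beta has omega^11*7
Term 2: alpha has omega^10*3, beta has omega^0*0
Term 3: alpha has omega^6*4, beta has omega^0*0
Term 4: alpha has omega^0*4, beta has omega^0*0
Result: alpha > beta

alpha > beta


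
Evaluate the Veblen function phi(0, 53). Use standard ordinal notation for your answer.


phi(0, 53):
phi(0, beta) = omega^beta by definition.
phi(0, 53) = omega^53

omega^53


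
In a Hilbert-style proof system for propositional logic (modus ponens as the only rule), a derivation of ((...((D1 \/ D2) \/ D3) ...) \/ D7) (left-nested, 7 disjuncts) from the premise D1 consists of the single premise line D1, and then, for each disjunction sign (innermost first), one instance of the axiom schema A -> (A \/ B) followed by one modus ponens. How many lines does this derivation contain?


Building the left-nested 7-ary disjunction from D1:
- 1 premise line (D1)
- 7 disjuncts means 6 disjunction signs; each needs 1 axiom instance + 1 MP = 2 lines: 2 * 6 = 12
Total = 1 + 12 = 13 lines.

13


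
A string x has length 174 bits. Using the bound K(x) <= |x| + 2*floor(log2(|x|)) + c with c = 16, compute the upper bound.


floor(log2(174)) = 7
2 * 7 = 14
K(x) <= 174 + 14 + 16 = 204

204


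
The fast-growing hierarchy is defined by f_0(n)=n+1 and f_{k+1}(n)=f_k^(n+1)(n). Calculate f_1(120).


f_1(120) = f_0^121(120)
f_0 adds 1 each time, applied 121 times.
f_1(120) = 120 + 121 = 241

241


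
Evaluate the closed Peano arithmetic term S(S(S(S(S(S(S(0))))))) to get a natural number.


Counting successors applied to 0:
7 applications of S to 0 = 7

7


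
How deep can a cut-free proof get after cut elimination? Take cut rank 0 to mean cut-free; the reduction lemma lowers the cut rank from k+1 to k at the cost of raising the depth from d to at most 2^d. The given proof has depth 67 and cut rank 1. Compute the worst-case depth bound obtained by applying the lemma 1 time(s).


Each rank reduction sends depth d to at most 2^d; cut rank r needs r reductions.
2_0(67) = 67
2_1(67) = 2^67 = 147573952589676412928
Cut-free depth bound = 147573952589676412928

147573952589676412928


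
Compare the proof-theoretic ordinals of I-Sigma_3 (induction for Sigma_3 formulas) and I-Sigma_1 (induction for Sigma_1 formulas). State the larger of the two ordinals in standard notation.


Proof-theoretic ordinal of I-Sigma_3 (induction for Sigma_3 formulas): omega^(omega^(omega^omega))
Proof-theoretic ordinal of I-Sigma_1 (induction for Sigma_1 formulas): omega^omega
Comparing: omega^omega < omega^(omega^(omega^omega)).
The larger ordinal is omega^(omega^(omega^omega)) (from I-Sigma_3 (induction for Sigma_3 formulas)).

omega^(omega^(omega^omega))


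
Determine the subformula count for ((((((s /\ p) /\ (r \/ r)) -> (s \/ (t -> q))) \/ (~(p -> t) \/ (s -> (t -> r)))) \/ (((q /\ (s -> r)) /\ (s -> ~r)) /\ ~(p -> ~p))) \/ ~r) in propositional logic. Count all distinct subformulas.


Formula: ((((((s /\ p) /\ (r \/ r)) -> (s \/ (t -> q))) \/ (~(p -> t) \/ (s -> (t -> r)))) \/ (((q /\ (s -> r)) /\ (s -> ~r)) /\ ~(p -> ~p))) \/ ~r)
Subformulas found:
  1. r
  2. q
  3. s
  4. t
  5. p
  6. ~p
  7. ~r
  8. (s /\ p)
  9. (s -> r)
  10. (t -> q)
  11. (p -> t)
  12. (r \/ r)
  13. (t -> r)
  14. (s -> ~r)
  15. ~(p -> t)
  16. (p -> ~p)
  17. ~(p -> ~p)
  18. (q /\ (s -> r))
  19. (s \/ (t -> q))
  20. (s -> (t -> r))
  21. ((s /\ p) /\ (r \/ r))
  22. ((q /\ (s -> r)) /\ (s -> ~r))
  23. (~(p -> t) \/ (s -> (t -> r)))
  24. (((s /\ p) /\ (r \/ r)) -> (s \/ (t -> q)))
  25. (((q /\ (s -> r)) /\ (s -> ~r)) /\ ~(p -> ~p))
  26. ((((s /\ p) /\ (r \/ r)) -> (s \/ (t -> q))) \/ (~(p -> t) \/ (s -> (t -> r))))
  27. (((((s /\ p) /\ (r \/ r)) -> (s \/ (t -> q))) \/ (~(p -> t) \/ (s -> (t -> r)))) \/ (((q /\ (s -> r)) /\ (s -> ~r)) /\ ~(p -> ~p)))
  28. ((((((s /\ p) /\ (r \/ r)) -> (s \/ (t -> q))) \/ (~(p -> t) \/ (s -> (t -> r)))) \/ (((q /\ (s -> r)) /\ (s -> ~r)) /\ ~(p -> ~p))) \/ ~r)
Total distinct subformulas = 28

28


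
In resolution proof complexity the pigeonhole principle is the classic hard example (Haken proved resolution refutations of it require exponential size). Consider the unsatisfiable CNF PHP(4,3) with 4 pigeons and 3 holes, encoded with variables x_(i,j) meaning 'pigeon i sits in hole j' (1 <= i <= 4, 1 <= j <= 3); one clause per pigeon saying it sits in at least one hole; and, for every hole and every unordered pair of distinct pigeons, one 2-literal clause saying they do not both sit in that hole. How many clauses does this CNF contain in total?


PHP(4,3): 4 pigeons, 3 holes, 4*3 = 12 variables.
- pigeon clauses: one per pigeon -> 4 clauses
- hole clauses: 3 holes * C(4,2) = 3 * 6 -> 18 clauses
Total clauses = 4 + 18 = 22

22


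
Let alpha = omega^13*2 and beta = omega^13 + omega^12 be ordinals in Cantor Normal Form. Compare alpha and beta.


Compare term by term from highest exponent:
alpha = omega^13*2
beta = omega^13 + omega^12
Term 1: alpha has omega^13*2, beta has omega^13*1
Term 2: alpha has omega^0*0, beta has omega^12*1
Result: alpha > beta

alpha > beta


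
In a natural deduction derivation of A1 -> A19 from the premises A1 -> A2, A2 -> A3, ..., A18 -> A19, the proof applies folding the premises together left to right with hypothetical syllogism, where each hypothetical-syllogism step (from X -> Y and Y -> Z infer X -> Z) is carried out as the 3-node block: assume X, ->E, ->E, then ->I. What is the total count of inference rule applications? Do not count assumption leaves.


There are 18 premises in the chain. The first HS step combines premises 1 and 2; each further premise needs one more HS step.
So 18 premises require 18 - 1 = 17 hypothetical-syllogism steps.
Each HS step uses 3 inference nodes (->E, ->E, ->I).
17 * 3 = 51 total inference nodes.

51


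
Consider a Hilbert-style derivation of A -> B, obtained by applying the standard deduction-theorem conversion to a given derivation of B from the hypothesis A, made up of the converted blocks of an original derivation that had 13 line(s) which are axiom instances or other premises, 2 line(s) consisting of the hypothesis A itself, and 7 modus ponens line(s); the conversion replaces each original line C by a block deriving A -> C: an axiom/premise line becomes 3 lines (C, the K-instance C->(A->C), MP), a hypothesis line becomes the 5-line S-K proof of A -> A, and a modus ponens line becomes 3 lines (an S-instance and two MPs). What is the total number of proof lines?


Deduction-theorem conversion, block by block:
- 13 axiom/premise lines -> 3 lines each = 39
- 2 hypothesis lines -> 5 lines each (identity proof A->A) = 10
- 7 MP lines -> 3 lines each (S-instance, MP, MP) = 21
Total = 39 + 10 + 21 = 70 lines.

70


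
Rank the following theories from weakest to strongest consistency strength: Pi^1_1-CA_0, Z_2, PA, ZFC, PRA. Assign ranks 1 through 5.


Ordering by consistency strength:
1. PRA
2. PA
3. Pi^1_1-CA_0
4. Z_2
5. ZFC


Pi^1_1-CA_0=3, Z_2=4, PA=2, ZFC=5, PRA=1


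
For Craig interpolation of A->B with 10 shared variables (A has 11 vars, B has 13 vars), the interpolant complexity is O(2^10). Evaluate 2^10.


Shared atoms = 10
Craig interpolant size bound = 2^10
= 1024

1024


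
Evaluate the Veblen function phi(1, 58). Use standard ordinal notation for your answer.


phi(1, 58):
phi(1, beta) = epsilon_beta (the beta-th epsilon number).
phi(1, 58) = epsilon_58

epsilon_58


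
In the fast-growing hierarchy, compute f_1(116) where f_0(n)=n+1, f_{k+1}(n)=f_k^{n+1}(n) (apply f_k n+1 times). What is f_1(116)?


f_1(116) = f_0^117(116)
f_0 adds 1 each time, applied 117 times.
f_1(116) = 116 + 117 = 233

233


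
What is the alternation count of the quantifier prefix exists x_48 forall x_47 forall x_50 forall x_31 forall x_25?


Walk the prefix and count type changes:
  position 1: exists -> forall <-- alternation
  position 2: forall -> forall
  position 3: forall -> forall
  position 4: forall -> forall
Total alternations = 1

1


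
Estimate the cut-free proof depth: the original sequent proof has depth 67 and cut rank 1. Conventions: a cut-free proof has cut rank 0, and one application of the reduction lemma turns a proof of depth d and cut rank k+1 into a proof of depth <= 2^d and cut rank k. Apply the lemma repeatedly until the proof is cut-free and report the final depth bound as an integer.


Each rank reduction sends depth d to at most 2^d; cut rank r needs r reductions.
2_0(67) = 67
2_1(67) = 2^67 = 147573952589676412928
Cut-free depth bound = 147573952589676412928

147573952589676412928


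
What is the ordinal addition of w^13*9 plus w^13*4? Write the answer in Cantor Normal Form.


Ordinal addition w^13*9 + w^13*4:
Both terms have the same exponent 13.
w^e*c + w^e*d = w^e*(c+d).
Result = w^13*(9+4) = w^13*13

w^13*13


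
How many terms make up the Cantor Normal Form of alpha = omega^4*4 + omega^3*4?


CNF: omega^4*4 + omega^3*4
Count the summands separated by '+':
  term 1: omega^4*4
  term 2: omega^3*4
Total terms = 2

2


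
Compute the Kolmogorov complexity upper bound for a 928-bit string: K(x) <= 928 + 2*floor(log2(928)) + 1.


floor(log2(928)) = 9
2 * 9 = 18
K(x) <= 928 + 18 + 1 = 947

947


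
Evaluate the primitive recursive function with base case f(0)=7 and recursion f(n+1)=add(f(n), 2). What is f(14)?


f(0) = 7
f(1) = add(f(0), 2) = add(7, 2) = 9
f(2) = add(f(1), 2) = add(9, 2) = 11
f(3) = add(f(2), 2) = add(11, 2) = 13
f(4) = add(f(3), 2) = add(13, 2) = 15
f(5) = add(f(4), 2) = add(15, 2) = 17
f(6) = add(f(5), 2) = add(17, 2) = 19
f(7) = add(f(6), 2) = add(19, 2) = 21
f(8) = add(f(7), 2) = add(21, 2) = 23
f(9) = add(f(8), 2) = add(23, 2) = 25
f(10) = add(f(9), 2) = add(25, 2) = 27
f(11) = add(f(10), 2) = add(27, 2) = 29
f(12) = add(f(11), 2) = add(29, 2) = 31
f(13) = add(f(12), 2) = add(31, 2) = 33
f(14) = add(f(13), 2) = add(33, 2) = 35


35


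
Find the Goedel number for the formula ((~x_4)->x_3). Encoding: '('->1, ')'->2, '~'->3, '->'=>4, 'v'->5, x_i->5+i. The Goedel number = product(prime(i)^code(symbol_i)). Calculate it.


Formula: ((~x_4)->x_3)
Symbol codes: [1, 1, 3, 9, 2, 4, 8, 2]
Primes: [2, 3, 5, 7, 11, 13, 17, 19]
p_1^1 = 2^1 = 2
p_2^1 = 3^1 = 3
p_3^3 = 5^3 = 125
p_4^9 = 7^9 = 40353607
p_5^2 = 11^2 = 121
p_6^4 = 13^4 = 28561
p_7^8 = 17^8 = 6975757441
p_8^2 = 19^2 = 361
Product = 263391027196159470741508625250

263391027196159470741508625250


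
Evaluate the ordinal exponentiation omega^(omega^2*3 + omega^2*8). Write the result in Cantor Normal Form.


omega^(omega^2*3 + omega^2*8):
Both terms of the exponent have the same exponent 2, so they merge: omega^2*3 + omega^2*8 = omega^2*(3+8) = omega^2*11.
omega raised to a CNF ordinal is a single CNF term: Result = omega^(omega^2*11)

omega^(omega^2*11)


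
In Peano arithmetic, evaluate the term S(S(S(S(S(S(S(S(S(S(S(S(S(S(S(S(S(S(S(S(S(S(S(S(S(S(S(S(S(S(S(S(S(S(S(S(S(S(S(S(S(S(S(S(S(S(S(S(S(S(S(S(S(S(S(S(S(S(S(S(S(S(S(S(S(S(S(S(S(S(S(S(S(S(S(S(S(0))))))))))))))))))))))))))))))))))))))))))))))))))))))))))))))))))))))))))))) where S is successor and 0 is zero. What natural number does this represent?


Counting successors applied to 0:
77 applications of S to 0 = 77

77


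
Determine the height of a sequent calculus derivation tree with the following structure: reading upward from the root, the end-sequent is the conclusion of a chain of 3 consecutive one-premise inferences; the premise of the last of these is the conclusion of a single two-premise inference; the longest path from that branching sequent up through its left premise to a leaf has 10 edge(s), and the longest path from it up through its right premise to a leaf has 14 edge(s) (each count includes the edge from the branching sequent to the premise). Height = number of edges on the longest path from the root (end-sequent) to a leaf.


Longest path through the left premise: 10 edges (measured from the branching sequent)
Longest path through the right premise: 14 edges
Height of the subtree rooted at the branching sequent: max(10, 14) = 14
The branching sequent sits 3 edges above the root (the chain of one-premise inferences), so height = 14 + 3 = 17

17


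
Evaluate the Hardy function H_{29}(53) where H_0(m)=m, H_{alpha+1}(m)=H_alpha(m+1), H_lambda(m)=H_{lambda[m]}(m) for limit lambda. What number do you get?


H_29(53):
For finite ordinals k, H_k(n) = n + k (each successor step adds 1).
H_29(53) = 53 + 29 = 82

82


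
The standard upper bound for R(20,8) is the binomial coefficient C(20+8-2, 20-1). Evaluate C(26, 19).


R(20,8) <= C(20+8-2, 20-1) = C(26, 19)
C(26, 19) = 26! / (19! * 7!)
= 657800

657800


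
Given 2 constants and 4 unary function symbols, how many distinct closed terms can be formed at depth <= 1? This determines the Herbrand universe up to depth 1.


Herbrand terms by depth:
Depth 0: 2 constants
Depth 1: 8 new terms (running total: 10)
Total distinct ground terms = 10

10


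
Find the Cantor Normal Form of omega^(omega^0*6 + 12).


omega^(omega^0*6 + 12):
omega^0 = 1, so the exponent is 6 + 12 = 18 (finite ordinal addition).
Result = omega^18, already a single CNF term.

omega^18


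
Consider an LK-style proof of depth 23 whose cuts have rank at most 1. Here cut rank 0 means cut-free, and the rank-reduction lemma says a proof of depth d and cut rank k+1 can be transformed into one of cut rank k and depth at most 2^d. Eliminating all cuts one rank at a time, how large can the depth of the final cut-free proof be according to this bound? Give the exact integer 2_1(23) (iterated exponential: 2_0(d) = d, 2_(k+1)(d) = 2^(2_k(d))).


Each rank reduction sends depth d to at most 2^d; cut rank r needs r reductions.
2_0(23) = 23
2_1(23) = 2^23 = 8388608
Cut-free depth bound = 8388608

8388608


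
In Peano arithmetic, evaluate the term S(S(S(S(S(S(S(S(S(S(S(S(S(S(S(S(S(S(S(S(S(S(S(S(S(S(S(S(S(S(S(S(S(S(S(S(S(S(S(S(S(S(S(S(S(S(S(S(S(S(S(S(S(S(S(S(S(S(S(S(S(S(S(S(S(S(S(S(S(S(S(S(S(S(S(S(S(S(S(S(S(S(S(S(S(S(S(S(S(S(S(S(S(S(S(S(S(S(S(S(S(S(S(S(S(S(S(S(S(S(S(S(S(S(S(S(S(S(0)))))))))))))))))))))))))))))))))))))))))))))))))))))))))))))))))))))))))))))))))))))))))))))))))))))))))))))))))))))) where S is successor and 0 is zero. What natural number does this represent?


Counting successors applied to 0:
118 applications of S to 0 = 118

118


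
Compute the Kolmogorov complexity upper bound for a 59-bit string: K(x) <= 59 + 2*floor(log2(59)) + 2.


floor(log2(59)) = 5
2 * 5 = 10
K(x) <= 59 + 10 + 2 = 71

71


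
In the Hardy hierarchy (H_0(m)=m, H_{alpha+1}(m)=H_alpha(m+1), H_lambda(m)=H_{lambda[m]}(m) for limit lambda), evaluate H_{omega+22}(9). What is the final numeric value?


H_{omega+22}(9):
Unwind the 22 successor steps: H_{omega+22}(9) = H_omega(9+22) = H_omega(31).
H_omega(m) = H_m(m) = m + m = 2m.
Result = 2 * 31 = 62

62


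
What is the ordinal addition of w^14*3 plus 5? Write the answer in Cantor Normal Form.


Ordinal addition w^14*3 + 5:
Leading exponent of alpha (14) > leading exponent of beta (0).
Since alpha's term has higher exponent than beta's leading term,
the sum is simply alpha followed by beta.
Result = w^14*3 + 5

w^14*3 + 5


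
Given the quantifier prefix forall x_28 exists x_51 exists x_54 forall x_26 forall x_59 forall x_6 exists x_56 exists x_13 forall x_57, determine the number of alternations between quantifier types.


Walk the prefix and count type changes:
  position 1: forall -> exists <-- alternation
  position 2: exists -> exists
  position 3: exists -> forall <-- alternation
  position 4: forall -> forall
  position 5: forall -> forall
  position 6: forall -> exists <-- alternation
  position 7: exists -> exists
  position 8: exists -> forall <-- alternation
Total alternations = 4

4


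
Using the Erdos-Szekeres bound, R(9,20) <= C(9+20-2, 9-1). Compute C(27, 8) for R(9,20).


R(9,20) <= C(9+20-2, 9-1) = C(27, 8)
C(27, 8) = 27! / (8! * 19!)
= 2220075

2220075


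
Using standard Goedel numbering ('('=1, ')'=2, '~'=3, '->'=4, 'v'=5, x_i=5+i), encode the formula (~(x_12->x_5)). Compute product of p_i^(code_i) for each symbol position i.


Formula: (~(x_12->x_5))
Symbol codes: [1, 3, 1, 17, 4, 10, 2, 2]
Primes: [2, 3, 5, 7, 11, 13, 17, 19]
p_1^1 = 2^1 = 2
p_2^3 = 3^3 = 27
p_3^1 = 5^1 = 5
p_4^17 = 7^17 = 232630513987207
p_5^4 = 11^4 = 14641
p_6^10 = 13^10 = 137858491849
p_7^2 = 17^2 = 289
p_8^2 = 19^2 = 361
Product = 13226342136639903805162461664934392290

13226342136639903805162461664934392290


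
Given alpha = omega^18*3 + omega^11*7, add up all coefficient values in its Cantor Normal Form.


CNF: omega^18*3 + omega^11*7
Coefficients: 3 + 7 = 10

10


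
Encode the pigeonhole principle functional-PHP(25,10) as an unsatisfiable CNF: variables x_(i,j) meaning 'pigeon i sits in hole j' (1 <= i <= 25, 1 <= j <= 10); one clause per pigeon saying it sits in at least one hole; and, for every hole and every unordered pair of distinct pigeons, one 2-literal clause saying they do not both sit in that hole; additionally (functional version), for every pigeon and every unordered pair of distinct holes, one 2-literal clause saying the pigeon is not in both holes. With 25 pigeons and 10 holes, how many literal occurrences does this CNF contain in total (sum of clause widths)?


functional-PHP(25,10): 25 pigeons, 10 holes, 25*10 = 250 variables.
- pigeon clauses: one per pigeon -> 25 clauses of width 10 -> 250 literals
- hole clauses: 10 holes * C(25,2) = 10 * 300 -> 3000 clauses of width 2 -> 6000 literals
- functional clauses: 25 pigeons * C(10,2) = 25 * 45 -> 1125 clauses of width 2 -> 2250 literals
Total literal occurrences = 250 + 6000 + 2250 = 8500

8500


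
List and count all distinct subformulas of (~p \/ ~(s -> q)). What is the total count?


Formula: (~p \/ ~(s -> q))
Subformulas found:
  1. q
  2. s
  3. p
  4. ~p
  5. (s -> q)
  6. ~(s -> q)
  7. (~p \/ ~(s -> q))
Total distinct subformulas = 7

7


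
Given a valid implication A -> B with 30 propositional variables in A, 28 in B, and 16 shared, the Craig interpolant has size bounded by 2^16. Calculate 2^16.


Shared atoms = 16
Craig interpolant size bound = 2^16
= 65536

65536


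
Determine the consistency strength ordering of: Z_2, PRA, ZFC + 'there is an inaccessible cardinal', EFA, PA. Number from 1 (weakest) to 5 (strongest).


Ordering by consistency strength:
1. EFA
2. PRA
3. PA
4. Z_2
5. ZFC + 'there is an inaccessible cardinal'


Z_2=4, PRA=2, ZFC + 'there is an inaccessible cardinal'=5, EFA=1, PA=3


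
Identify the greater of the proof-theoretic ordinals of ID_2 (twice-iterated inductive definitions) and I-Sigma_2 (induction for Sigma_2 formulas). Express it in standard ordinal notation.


Proof-theoretic ordinal of ID_2 (twice-iterated inductive definitions): psi_0(epsilon_{Omega_2+1})
Proof-theoretic ordinal of I-Sigma_2 (induction for Sigma_2 formulas): omega^(omega^omega)
Comparing: omega^(omega^omega) < psi_0(epsilon_{Omega_2+1}).
The larger ordinal is psi_0(epsilon_{Omega_2+1}) (from ID_2 (twice-iterated inductive definitions)).

psi_0(epsilon_{Omega_2+1})


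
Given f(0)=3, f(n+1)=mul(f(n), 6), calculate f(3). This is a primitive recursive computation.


f(0) = 3
f(1) = mul(f(0), 6) = mul(3, 6) = 18
f(2) = mul(f(1), 6) = mul(18, 6) = 108
f(3) = mul(f(2), 6) = mul(108, 6) = 648


648


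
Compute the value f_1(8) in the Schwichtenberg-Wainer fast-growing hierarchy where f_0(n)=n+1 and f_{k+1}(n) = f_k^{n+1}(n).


f_1(8) = f_0^9(8)
f_0 adds 1 each time, applied 9 times.
f_1(8) = 8 + 9 = 17

17


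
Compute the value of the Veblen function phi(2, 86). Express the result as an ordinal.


phi(2, 86):
phi(2, beta) = zeta_beta (the beta-th zeta number, fixed point of epsilon).
phi(2, 86) = zeta_86

zeta_86


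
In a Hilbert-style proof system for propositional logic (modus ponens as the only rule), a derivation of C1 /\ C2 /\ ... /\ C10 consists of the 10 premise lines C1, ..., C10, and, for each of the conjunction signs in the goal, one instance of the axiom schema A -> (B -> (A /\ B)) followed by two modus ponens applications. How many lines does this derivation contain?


Conjoining 10 premises:
- 10 premise lines
- the goal has 9 conjunction signs; each costs 1 axiom instance + 2 MP = 3 lines: 3 * 9 = 27
Total = 10 + 27 = 37 lines.

37


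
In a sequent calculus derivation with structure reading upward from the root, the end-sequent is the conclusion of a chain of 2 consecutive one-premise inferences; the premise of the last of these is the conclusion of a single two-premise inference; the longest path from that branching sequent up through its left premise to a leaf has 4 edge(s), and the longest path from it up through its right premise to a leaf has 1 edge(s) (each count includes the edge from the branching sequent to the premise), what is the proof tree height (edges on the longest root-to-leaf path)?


Longest path through the left premise: 4 edges (measured from the branching sequent)
Longest path through the right premise: 1 edges
Height of the subtree rooted at the branching sequent: max(4, 1) = 4
The branching sequent sits 2 edges above the root (the chain of one-premise inferences), so height = 4 + 2 = 6

6


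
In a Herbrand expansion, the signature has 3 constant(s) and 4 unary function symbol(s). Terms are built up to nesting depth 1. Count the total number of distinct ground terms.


Herbrand terms by depth:
Depth 0: 3 constants
Depth 1: 12 new terms (running total: 15)
Total distinct ground terms = 15

15


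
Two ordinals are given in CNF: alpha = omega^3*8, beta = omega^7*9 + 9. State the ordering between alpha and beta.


Compare term by term from highest exponent:
alpha = omega^3*8
beta = omega^7*9 + 9
Term 1: alpha has omega^3*8, beta has omega^7*9
Term 2: alpha has omega^0*0, beta has omega^0*9
Result: alpha < beta

alpha < beta


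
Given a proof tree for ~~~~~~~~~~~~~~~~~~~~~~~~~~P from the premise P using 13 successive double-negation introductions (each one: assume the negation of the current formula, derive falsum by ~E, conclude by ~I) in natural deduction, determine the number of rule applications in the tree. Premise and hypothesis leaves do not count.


Each double-negation introduction (from C infer ~~C) uses 2 inference nodes: one ~E (C and ~C give falsum) and one ~I (discharge ~C).
13 double negations = 13 * 2 = 26 inference nodes.

26


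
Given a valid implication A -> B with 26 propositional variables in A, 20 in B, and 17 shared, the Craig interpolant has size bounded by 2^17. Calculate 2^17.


Shared atoms = 17
Craig interpolant size bound = 2^17
= 131072

131072


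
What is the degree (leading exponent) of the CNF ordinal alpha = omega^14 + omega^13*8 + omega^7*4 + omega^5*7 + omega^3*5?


CNF: omega^14 + omega^13*8 + omega^7*4 + omega^5*7 + omega^3*5
The leading term is omega^14, which has exponent 14.

14


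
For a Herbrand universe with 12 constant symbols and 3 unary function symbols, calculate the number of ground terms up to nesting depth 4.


Herbrand terms by depth:
Depth 0: 12 constants
Depth 1: 36 new terms (running total: 48)
Depth 2: 108 new terms (running total: 156)
Depth 3: 324 new terms (running total: 480)
Depth 4: 972 new terms (running total: 1452)
Total distinct ground terms = 1452

1452


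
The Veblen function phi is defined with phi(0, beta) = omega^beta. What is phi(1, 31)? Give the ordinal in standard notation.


phi(1, 31):
phi(1, beta) = epsilon_beta (the beta-th epsilon number).
phi(1, 31) = epsilon_31

epsilon_31


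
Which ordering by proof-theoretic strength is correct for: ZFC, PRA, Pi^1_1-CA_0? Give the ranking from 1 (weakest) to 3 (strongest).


Ordering by consistency strength:
1. PRA
2. Pi^1_1-CA_0
3. ZFC


ZFC=3, PRA=1, Pi^1_1-CA_0=2


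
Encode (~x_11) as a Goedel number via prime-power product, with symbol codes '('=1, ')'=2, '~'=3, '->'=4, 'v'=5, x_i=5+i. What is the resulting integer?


Formula: (~x_11)
Symbol codes: [1, 3, 16, 2]
Primes: [2, 3, 5, 7]
p_1^1 = 2^1 = 2
p_2^3 = 3^3 = 27
p_3^16 = 5^16 = 152587890625
p_4^2 = 7^2 = 49
Product = 403747558593750

403747558593750


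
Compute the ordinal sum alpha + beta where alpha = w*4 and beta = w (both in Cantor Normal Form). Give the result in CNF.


Ordinal addition w*4 + w:
Both terms have the same exponent 1.
w^e*c + w^e*d = w^e*(c+d).
Result = w^1*(4+1) = w*5

w*5


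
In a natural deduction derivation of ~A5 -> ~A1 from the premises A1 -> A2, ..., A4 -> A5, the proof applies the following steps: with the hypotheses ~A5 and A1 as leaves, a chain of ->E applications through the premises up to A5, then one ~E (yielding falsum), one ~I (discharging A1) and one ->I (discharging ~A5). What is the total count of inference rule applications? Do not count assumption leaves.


From hypothesis A1, 4 ->E steps along the 4 premises yield A5.
~E with hypothesis ~A5 gives falsum (1 node); ~I discharging A1 gives ~A1 (1 node); ->I discharging ~A5 gives the goal (1 node).
Total = 4 + 3 = 7 inference nodes.

7


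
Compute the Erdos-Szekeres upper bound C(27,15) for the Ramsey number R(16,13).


R(16,13) <= C(16+13-2, 16-1) = C(27, 15)
C(27, 15) = 27! / (15! * 12!)
= 17383860

17383860


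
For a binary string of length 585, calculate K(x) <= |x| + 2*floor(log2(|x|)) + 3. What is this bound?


floor(log2(585)) = 9
2 * 9 = 18
K(x) <= 585 + 18 + 3 = 606

606


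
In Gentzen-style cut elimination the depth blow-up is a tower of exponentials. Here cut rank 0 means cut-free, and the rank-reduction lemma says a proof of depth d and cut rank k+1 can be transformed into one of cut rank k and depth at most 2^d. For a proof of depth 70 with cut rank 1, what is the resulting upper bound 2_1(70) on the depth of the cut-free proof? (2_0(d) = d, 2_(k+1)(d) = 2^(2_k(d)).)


Each rank reduction sends depth d to at most 2^d; cut rank r needs r reductions.
2_0(70) = 70
2_1(70) = 2^70 = 1180591620717411303424
Cut-free depth bound = 1180591620717411303424

1180591620717411303424


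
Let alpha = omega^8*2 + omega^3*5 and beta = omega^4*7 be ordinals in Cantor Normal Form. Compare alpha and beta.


Compare term by term from highest exponent:
alpha = omega^8*2 + omega^3*5
beta = omega^4*7
Term 1: alpha has omega^8*2, beta has omega^4*7
Term 2: alpha has omega^3*5, beta has omega^0*0
Result: alpha > beta

alpha > beta


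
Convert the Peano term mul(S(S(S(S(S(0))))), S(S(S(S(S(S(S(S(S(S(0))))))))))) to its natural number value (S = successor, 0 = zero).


mul(S^5(0), S^10(0)):
S^5(0) = 5
S^10(0) = 10
5 * 10 = 50

50


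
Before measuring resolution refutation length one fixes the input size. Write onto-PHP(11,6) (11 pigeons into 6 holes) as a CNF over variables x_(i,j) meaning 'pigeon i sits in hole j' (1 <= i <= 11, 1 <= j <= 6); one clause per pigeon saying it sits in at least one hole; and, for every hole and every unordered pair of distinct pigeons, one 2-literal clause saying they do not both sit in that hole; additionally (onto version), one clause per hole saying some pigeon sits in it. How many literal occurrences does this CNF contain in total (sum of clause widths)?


onto-PHP(11,6): 11 pigeons, 6 holes, 11*6 = 66 variables.
- pigeon clauses: one per pigeon -> 11 clauses of width 6 -> 66 literals
- hole clauses: 6 holes * C(11,2) = 6 * 55 -> 330 clauses of width 2 -> 660 literals
- onto clauses: one per hole -> 6 clauses of width 11 -> 66 literals
Total literal occurrences = 66 + 660 + 66 = 792

792


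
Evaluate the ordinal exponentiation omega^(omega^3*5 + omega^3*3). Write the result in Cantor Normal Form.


omega^(omega^3*5 + omega^3*3):
Both terms of the exponent have the same exponent 3, so they merge: omega^3*5 + omega^3*3 = omega^3*(5+3) = omega^3*8.
omega raised to a CNF ordinal is a single CNF term: Result = omega^(omega^3*8)

omega^(omega^3*8)


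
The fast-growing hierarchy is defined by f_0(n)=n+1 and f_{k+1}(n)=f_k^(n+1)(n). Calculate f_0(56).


f_0(56) = 56 + 1 = 57

57


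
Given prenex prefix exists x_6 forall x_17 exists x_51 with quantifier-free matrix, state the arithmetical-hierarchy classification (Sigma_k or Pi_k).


Leading quantifier is exists, so the class is Sigma.
Number of quantifier blocks = alternations + 1 = 2 + 1 = 3.
Classification: Sigma_3

Sigma_3


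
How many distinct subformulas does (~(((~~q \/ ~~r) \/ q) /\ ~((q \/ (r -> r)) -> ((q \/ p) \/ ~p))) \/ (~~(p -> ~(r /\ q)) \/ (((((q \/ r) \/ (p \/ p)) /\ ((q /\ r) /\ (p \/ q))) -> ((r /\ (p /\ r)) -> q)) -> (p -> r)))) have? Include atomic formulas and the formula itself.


Formula: (~(((~~q \/ ~~r) \/ q) /\ ~((q \/ (r -> r)) -> ((q \/ p) \/ ~p))) \/ (~~(p -> ~(r /\ q)) \/ (((((q \/ r) \/ (p \/ p)) /\ ((q /\ r) /\ (p \/ q))) -> ((r /\ (p /\ r)) -> q)) -> (p -> r))))
Subformulas found:
  1. r
  2. p
  3. q
  4. ~p
  5. ~r
  6. ~q
  7. ~~r
  8. ~~q
  9. (q \/ p)
  10. (p /\ r)
  11. (r -> r)
  12. (p -> r)
  13. (p \/ p)
  14. (q \/ r)
  15. (q /\ r)
  16. (r /\ q)
  17. (p \/ q)
  18. ~(r /\ q)
  19. (~~q \/ ~~r)
  20. (q \/ (r -> r))
  21. (r /\ (p /\ r))
  22. ((q \/ p) \/ ~p)
  23. (p -> ~(r /\ q))
  24. ~(p -> ~(r /\ q))
  25. ~~(p -> ~(r /\ q))
  26. ((~~q \/ ~~r) \/ q)
  27. ((r /\ (p /\ r)) -> q)
  28. ((q /\ r) /\ (p \/ q))
  29. ((q \/ r) \/ (p \/ p))
  30. ((q \/ (r -> r)) -> ((q \/ p) \/ ~p))
  31. ~((q \/ (r -> r)) -> ((q \/ p) \/ ~p))
  32. (((q \/ r) \/ (p \/ p)) /\ ((q /\ r) /\ (p \/ q)))
  33. (((~~q \/ ~~r) \/ q) /\ ~((q \/ (r -> r)) -> ((q \/ p) \/ ~p)))
  34. ~(((~~q \/ ~~r) \/ q) /\ ~((q \/ (r -> r)) -> ((q \/ p) \/ ~p)))
  35. ((((q \/ r) \/ (p \/ p)) /\ ((q /\ r) /\ (p \/ q))) -> ((r /\ (p /\ r)) -> q))
  36. (((((q \/ r) \/ (p \/ p)) /\ ((q /\ r) /\ (p \/ q))) -> ((r /\ (p /\ r)) -> q)) -> (p -> r))
  37. (~~(p -> ~(r /\ q)) \/ (((((q \/ r) \/ (p \/ p)) /\ ((q /\ r) /\ (p \/ q))) -> ((r /\ (p /\ r)) -> q)) -> (p -> r)))
  38. (~(((~~q \/ ~~r) \/ q) /\ ~((q \/ (r -> r)) -> ((q \/ p) \/ ~p))) \/ (~~(p -> ~(r /\ q)) \/ (((((q \/ r) \/ (p \/ p)) /\ ((q /\ r) /\ (p \/ q))) -> ((r /\ (p /\ r)) -> q)) -> (p -> r))))
Total distinct subformulas = 38

38


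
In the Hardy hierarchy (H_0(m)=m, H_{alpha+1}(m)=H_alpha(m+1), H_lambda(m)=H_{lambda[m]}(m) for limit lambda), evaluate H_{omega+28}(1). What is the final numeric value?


H_{omega+28}(1):
Unwind the 28 successor steps: H_{omega+28}(1) = H_omega(1+28) = H_omega(29).
H_omega(m) = H_m(m) = m + m = 2m.
Result = 2 * 29 = 58

58


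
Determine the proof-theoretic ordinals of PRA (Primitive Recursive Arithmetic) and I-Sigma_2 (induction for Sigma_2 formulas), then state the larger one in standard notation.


Proof-theoretic ordinal of PRA (Primitive Recursive Arithmetic): omega^omega
Proof-theoretic ordinal of I-Sigma_2 (induction for Sigma_2 formulas): omega^(omega^omega)
Comparing: omega^omega < omega^(omega^omega).
The larger ordinal is omega^(omega^omega) (from I-Sigma_2 (induction for Sigma_2 formulas)).

omega^(omega^omega)


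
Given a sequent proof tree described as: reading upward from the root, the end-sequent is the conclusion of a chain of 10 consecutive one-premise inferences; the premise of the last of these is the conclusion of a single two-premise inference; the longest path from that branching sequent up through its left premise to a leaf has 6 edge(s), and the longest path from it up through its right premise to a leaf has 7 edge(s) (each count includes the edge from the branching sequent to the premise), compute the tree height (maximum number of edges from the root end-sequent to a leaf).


Longest path through the left premise: 6 edges (measured from the branching sequent)
Longest path through the right premise: 7 edges
Height of the subtree rooted at the branching sequent: max(6, 7) = 7
The branching sequent sits 10 edges above the root (the chain of one-premise inferences), so height = 7 + 10 = 17

17


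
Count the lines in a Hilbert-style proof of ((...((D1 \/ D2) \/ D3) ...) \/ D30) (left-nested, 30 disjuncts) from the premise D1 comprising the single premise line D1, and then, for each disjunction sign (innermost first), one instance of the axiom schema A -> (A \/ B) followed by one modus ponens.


Building the left-nested 30-ary disjunction from D1:
- 1 premise line (D1)
- 30 disjuncts means 29 disjunction signs; each needs 1 axiom instance + 1 MP = 2 lines: 2 * 29 = 58
Total = 1 + 58 = 59 lines.

59
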